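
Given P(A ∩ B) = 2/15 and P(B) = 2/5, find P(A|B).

P(A|B) = P(A ∩ B) / P(B)
= (2/15) / (2/5)
= 1/3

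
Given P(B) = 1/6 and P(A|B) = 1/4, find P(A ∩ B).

By definition, P(A|B) = P(A ∩ B) / P(B)
So P(A ∩ B) = P(A|B) × P(B)
= 1/4 × 1/6
= 1/24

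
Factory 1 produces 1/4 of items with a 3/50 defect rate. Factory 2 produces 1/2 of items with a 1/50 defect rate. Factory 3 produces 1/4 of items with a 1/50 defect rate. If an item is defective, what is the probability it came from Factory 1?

Using Bayes' theorem:
P(F1) = 1/4, P(D|F1) = 3/50
P(F2) = 1/2, P(D|F2) = 1/50
P(F3) = 1/4, P(D|F3) = 1/50
P(D) = P(D|F1)P(F1) + P(D|F2)P(F2) + P(D|F3)P(F3)
     = \frac{3}{100}
P(F1|D) = P(D|F1)P(F1) / P(D)
= \frac{1}{2}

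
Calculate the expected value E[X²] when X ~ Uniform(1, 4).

Using the identity E[X²] = Var(X) + (E[X])²:
E[X] = \frac{5}{2}
Var(X) = \frac{3}{4}
E[X²] = \frac{3}{4} + (\frac{5}{2})²
= 7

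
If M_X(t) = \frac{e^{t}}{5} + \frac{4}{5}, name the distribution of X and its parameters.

The MGF M(t) = \frac{e^{t}}{5} + \frac{4}{5} is the standard form for the Bernoulli distribution.
Comparing with the known MGF formula identifies: Bernoulli(p=1/5)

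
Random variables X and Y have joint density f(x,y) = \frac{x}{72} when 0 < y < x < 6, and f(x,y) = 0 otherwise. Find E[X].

f_X(x) = ∫_0^x \frac{x}{72} dy = \frac{x^{2}}{72}
E[X] = ∫_0^6 x × (\frac{x^{2}}{72}) dx = \frac{9}{2}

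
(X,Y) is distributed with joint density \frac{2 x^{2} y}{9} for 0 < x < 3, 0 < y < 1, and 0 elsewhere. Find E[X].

f_X(x) = ∫_0^1 \frac{2 x^{2} y}{9} dy = \frac{x^{2}}{9}
E[X] = ∫_0^3 x × (\frac{x^{2}}{9}) dx = \frac{9}{4}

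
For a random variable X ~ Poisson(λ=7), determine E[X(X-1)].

E[X(X-1)] = E[X² - X] = E[X²] - E[X]
E[X] = 7
E[X²] = Var(X) + (E[X])² = 7 + (7)² = 56
E[X(X-1)] = 56 - 7 = 49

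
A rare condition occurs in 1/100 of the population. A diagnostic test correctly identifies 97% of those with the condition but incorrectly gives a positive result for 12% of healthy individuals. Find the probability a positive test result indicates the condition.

Let D = the rare event, + = positive/flagged.
P(D) = 1/100
P(+|D) = 97/100
P(+|D') = 12/100 = 3/25
P(+) = P(+|D)P(D) + P(+|D')P(D')
     = \frac{97}{100} × \frac{1}{100} + \frac{3}{25} × \frac{99}{100}
     = \frac{257}{2000}
P(D|+) = P(+|D)P(D)/P(+) = \frac{97}{1285}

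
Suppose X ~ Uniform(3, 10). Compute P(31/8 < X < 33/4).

P(31/8 < X < 33/4) = ∫_{31/8}^{33/4} f(x) dx
where f(x) = \frac{1}{7}
= \frac{5}{8}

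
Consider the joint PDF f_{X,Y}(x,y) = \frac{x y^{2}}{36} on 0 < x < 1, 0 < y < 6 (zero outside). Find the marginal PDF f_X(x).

f_X(x) = ∫_0^6 f(x,y) dy
= ∫_0^6 \frac{x y^{2}}{36} dy
= 2 x for 0 < x < 1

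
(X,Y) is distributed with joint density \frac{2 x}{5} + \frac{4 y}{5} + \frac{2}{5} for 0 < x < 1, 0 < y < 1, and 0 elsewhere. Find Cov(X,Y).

E[XY] = ∫∫ xy × f(x,y) dx dy = \frac{3}{10}
E[X] = \frac{8}{15}
E[Y] = \frac{17}{30}
Cov(X,Y) = E[XY] - E[X]E[Y] = - \frac{1}{450}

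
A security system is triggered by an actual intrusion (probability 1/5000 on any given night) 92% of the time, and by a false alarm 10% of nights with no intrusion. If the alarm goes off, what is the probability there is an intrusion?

Let D = the rare event, + = positive/flagged.
P(D) = 1/5000
P(+|D) = 92/100 = 23/25
P(+|D') = 10/100 = 1/10
P(+) = P(+|D)P(D) + P(+|D')P(D')
     = \frac{23}{25} × \frac{1}{5000} + \frac{1}{10} × \frac{4999}{5000}
     = \frac{25041}{250000}
P(D|+) = P(+|D)P(D)/P(+) = \frac{46}{25041}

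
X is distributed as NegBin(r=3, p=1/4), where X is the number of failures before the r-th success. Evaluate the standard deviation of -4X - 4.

For X ~ NegBin(r=3, p=1/4), where X is the number of failures before the r-th success:
Var(X) = 36
SD(X) = √(Var(X)) = √(36) = 6
SD(-4X - 4) = |-4| × SD(X) = 4 × 6 = 24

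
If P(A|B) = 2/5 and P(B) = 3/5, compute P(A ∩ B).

By definition, P(A|B) = P(A ∩ B) / P(B)
So P(A ∩ B) = P(A|B) × P(B)
= 2/5 × 3/5
= 6/25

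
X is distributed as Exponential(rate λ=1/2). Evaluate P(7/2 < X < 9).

P(7/2 < X < 9) = ∫_{7/2}^{9} f(x) dx
where f(x) = \frac{e^{- \frac{x}{2}}}{2}
= - \frac{1}{e^{\frac{9}{2}}} + e^{- \frac{7}{4}}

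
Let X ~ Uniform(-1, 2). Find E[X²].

Using the identity E[X²] = Var(X) + (E[X])²:
E[X] = \frac{1}{2}
Var(X) = \frac{3}{4}
E[X²] = \frac{3}{4} + (\frac{1}{2})²
= 1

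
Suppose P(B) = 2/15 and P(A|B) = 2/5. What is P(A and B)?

By definition, P(A|B) = P(A ∩ B) / P(B)
So P(A ∩ B) = P(A|B) × P(B)
= 2/5 × 2/15
= 4/75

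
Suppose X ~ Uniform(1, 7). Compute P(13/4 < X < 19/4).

P(13/4 < X < 19/4) = ∫_{13/4}^{19/4} f(x) dx
where f(x) = \frac{1}{6}
= \frac{1}{4}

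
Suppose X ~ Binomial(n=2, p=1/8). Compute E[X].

For X ~ Binomial(n=2, p=1/8), the expected value is:
E[X] = \frac{1}{4}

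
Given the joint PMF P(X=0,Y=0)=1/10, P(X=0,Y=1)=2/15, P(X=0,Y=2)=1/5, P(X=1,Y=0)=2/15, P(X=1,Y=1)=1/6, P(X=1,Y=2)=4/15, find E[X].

First find marginal of X:
P(X=0) = 13/30
P(X=1) = 17/30
E[X] = 0 × 13/30 + 1 × 17/30 = 17/30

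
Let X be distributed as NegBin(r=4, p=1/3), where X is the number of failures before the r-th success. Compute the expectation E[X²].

Using the identity E[X²] = Var(X) + (E[X])²:
E[X] = 8
Var(X) = 24
E[X²] = 24 + (8)²
= 88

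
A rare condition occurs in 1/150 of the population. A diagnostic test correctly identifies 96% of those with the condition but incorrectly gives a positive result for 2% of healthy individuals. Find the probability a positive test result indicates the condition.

Let D = the rare event, + = positive/flagged.
P(D) = 1/150
P(+|D) = 96/100 = 24/25
P(+|D') = 2/100 = 1/50
P(+) = P(+|D)P(D) + P(+|D')P(D')
     = \frac{24}{25} × \frac{1}{150} + \frac{1}{50} × \frac{149}{150}
     = \frac{197}{7500}
P(D|+) = P(+|D)P(D)/P(+) = \frac{48}{197}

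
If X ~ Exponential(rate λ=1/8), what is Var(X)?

For X ~ Exponential(rate λ=1/8):
Var(X) = 64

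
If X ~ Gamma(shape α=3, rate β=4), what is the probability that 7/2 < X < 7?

P(7/2 < X < 7) = ∫_{7/2}^{7} f(x) dx
where f(x) = 32 x^{2} e^{- 4 x}
= \frac{-421 + 113 e^{14}}{e^{28}}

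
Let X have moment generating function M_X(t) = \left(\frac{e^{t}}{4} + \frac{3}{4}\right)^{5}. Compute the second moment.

To find E[X^2], compute M^(2)(0):
M^(1)(t) = \frac{5 \left(\frac{e^{t}}{4} + \frac{3}{4}\right)^{4} e^{t}}{4}
M^(2)(t) = \frac{5 \left(\frac{e^{t}}{4} + \frac{3}{4}\right)^{4} e^{t}}{4} + \frac{5 \left(\frac{e^{t}}{4} + \frac{3}{4}\right)^{3} e^{2 t}}{4}
M^(2)(0) = \frac{5}{2}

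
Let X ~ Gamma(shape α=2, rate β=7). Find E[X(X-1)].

E[X(X-1)] = E[X² - X] = E[X²] - E[X]
E[X] = \frac{2}{7}
E[X²] = Var(X) + (E[X])² = \frac{2}{49} + (\frac{2}{7})² = \frac{6}{49}
E[X(X-1)] = \frac{6}{49} - \frac{2}{7} = - \frac{8}{49}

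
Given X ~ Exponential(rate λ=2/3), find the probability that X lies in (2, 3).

P(2 < X < 3) = ∫_{2}^{3} f(x) dx
where f(x) = \frac{2 e^{- \frac{2 x}{3}}}{3}
= - \frac{1}{e^{2}} + e^{- \frac{4}{3}}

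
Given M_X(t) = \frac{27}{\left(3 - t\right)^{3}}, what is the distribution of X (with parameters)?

The MGF M(t) = \frac{27}{\left(3 - t\right)^{3}} is the standard form for the Gamma distribution.
Comparing with the known MGF formula identifies: Gamma(shape α=3, rate β=3)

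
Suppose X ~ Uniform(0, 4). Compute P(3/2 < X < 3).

P(3/2 < X < 3) = ∫_{3/2}^{3} f(x) dx
where f(x) = \frac{1}{4}
= \frac{3}{8}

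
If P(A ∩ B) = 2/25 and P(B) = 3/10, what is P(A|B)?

P(A|B) = P(A ∩ B) / P(B)
= (2/25) / (3/10)
= 4/15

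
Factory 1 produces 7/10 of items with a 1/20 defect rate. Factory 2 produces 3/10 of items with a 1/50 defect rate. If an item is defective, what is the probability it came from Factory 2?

Using Bayes' theorem:
P(F1) = 7/10, P(D|F1) = 1/20
P(F2) = 3/10, P(D|F2) = 1/50
P(D) = P(D|F1)P(F1) + P(D|F2)P(F2)
     = \frac{41}{1000}
P(F2|D) = P(D|F2)P(F2) / P(D)
= \frac{6}{41}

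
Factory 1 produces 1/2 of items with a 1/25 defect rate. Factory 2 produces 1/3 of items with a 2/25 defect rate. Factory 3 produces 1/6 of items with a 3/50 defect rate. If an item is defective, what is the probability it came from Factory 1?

Using Bayes' theorem:
P(F1) = 1/2, P(D|F1) = 1/25
P(F2) = 1/3, P(D|F2) = 2/25
P(F3) = 1/6, P(D|F3) = 3/50
P(D) = P(D|F1)P(F1) + P(D|F2)P(F2) + P(D|F3)P(F3)
     = \frac{17}{300}
P(F1|D) = P(D|F1)P(F1) / P(D)
= \frac{6}{17}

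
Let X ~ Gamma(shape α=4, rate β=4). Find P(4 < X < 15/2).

P(4 < X < 15/2) = ∫_{4}^{15/2} f(x) dx
where f(x) = \frac{128 x^{3} e^{- 4 x}}{3}
= \frac{-14943 + 2483 e^{14}}{3 e^{30}}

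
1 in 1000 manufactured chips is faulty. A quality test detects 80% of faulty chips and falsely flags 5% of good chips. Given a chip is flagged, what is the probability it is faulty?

Let D = the rare event, + = positive/flagged.
P(D) = 1/1000
P(+|D) = 80/100 = 4/5
P(+|D') = 5/100 = 1/20
P(+) = P(+|D)P(D) + P(+|D')P(D')
     = \frac{4}{5} × \frac{1}{1000} + \frac{1}{20} × \frac{999}{1000}
     = \frac{203}{4000}
P(D|+) = P(+|D)P(D)/P(+) = \frac{16}{1015}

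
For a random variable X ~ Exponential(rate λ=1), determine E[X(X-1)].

E[X(X-1)] = E[X² - X] = E[X²] - E[X]
E[X] = 1
E[X²] = Var(X) + (E[X])² = 1 + (1)² = 2
E[X(X-1)] = 2 - 1 = 1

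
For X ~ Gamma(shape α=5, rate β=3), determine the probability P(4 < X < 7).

P(4 < X < 7) = ∫_{4}^{7} f(x) dx
where f(x) = \frac{81 x^{4} e^{- 3 x}}{8}
= \frac{-79115 + 9896 e^{9}}{8 e^{21}}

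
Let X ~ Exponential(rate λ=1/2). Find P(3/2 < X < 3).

P(3/2 < X < 3) = ∫_{3/2}^{3} f(x) dx
where f(x) = \frac{e^{- \frac{x}{2}}}{2}
= - \frac{1}{e^{\frac{3}{2}}} + e^{- \frac{3}{4}}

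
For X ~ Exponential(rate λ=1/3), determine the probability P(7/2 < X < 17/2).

P(7/2 < X < 17/2) = ∫_{7/2}^{17/2} f(x) dx
where f(x) = \frac{e^{- \frac{x}{3}}}{3}
= - \frac{1 - e^{\frac{5}{3}}}{e^{\frac{17}{6}}}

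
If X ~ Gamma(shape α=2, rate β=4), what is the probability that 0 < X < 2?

P(0 < X < 2) = ∫_{0}^{2} f(x) dx
where f(x) = 16 x e^{- 4 x}
= 1 - \frac{9}{e^{8}}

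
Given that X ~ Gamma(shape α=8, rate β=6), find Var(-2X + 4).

For X ~ Gamma(shape α=8, rate β=6):
Var(X) = \frac{2}{9}
Var(-2X + 4) = (-2)² × Var(X) = 4 × \frac{2}{9} = \frac{8}{9}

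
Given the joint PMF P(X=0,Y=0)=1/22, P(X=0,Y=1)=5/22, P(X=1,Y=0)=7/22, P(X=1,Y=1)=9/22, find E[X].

First find marginal of X:
P(X=0) = 3/11
P(X=1) = 8/11
E[X] = 0 × 3/11 + 1 × 8/11 = 8/11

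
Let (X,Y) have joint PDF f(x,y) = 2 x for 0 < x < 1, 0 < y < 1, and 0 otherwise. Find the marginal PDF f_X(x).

f_X(x) = ∫_0^1 f(x,y) dy
= ∫_0^1 2 x dy
= 2 x for 0 < x < 1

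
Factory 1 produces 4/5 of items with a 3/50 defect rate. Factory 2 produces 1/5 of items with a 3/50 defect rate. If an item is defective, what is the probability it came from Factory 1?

Using Bayes' theorem:
P(F1) = 4/5, P(D|F1) = 3/50
P(F2) = 1/5, P(D|F2) = 3/50
P(D) = P(D|F1)P(F1) + P(D|F2)P(F2)
     = \frac{3}{50}
P(F1|D) = P(D|F1)P(F1) / P(D)
= \frac{4}{5}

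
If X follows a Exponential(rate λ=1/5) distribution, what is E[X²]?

Using the identity E[X²] = Var(X) + (E[X])²:
E[X] = 5
Var(X) = 25
E[X²] = 25 + (5)²
= 50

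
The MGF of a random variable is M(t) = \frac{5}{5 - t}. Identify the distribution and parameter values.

The MGF M(t) = \frac{5}{5 - t} is the standard form for the Exponential distribution.
Comparing with the known MGF formula identifies: Exponential(rate λ=5)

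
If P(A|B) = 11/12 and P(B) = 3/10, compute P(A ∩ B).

By definition, P(A|B) = P(A ∩ B) / P(B)
So P(A ∩ B) = P(A|B) × P(B)
= 11/12 × 3/10
= 11/40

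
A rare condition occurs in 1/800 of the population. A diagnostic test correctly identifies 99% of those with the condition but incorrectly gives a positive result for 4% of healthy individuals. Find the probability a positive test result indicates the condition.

Let D = the rare event, + = positive/flagged.
P(D) = 1/800
P(+|D) = 99/100
P(+|D') = 4/100 = 1/25
P(+) = P(+|D)P(D) + P(+|D')P(D')
     = \frac{99}{100} × \frac{1}{800} + \frac{1}{25} × \frac{799}{800}
     = \frac{659}{16000}
P(D|+) = P(+|D)P(D)/P(+) = \frac{99}{3295}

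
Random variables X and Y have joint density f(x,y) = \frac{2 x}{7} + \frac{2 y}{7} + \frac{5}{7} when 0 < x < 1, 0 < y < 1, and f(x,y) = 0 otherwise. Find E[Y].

E[Y] = ∫_0^1 ∫_0^1 y × f(x,y) dx dy
= \frac{11}{21}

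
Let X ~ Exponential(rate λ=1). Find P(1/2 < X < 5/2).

P(1/2 < X < 5/2) = ∫_{1/2}^{5/2} f(x) dx
where f(x) = e^{- x}
= - \frac{1 - e^{2}}{e^{\frac{5}{2}}}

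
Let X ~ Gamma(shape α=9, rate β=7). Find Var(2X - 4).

For X ~ Gamma(shape α=9, rate β=7):
Var(X) = \frac{9}{49}
Var(2X - 4) = (2)² × Var(X) = 4 × \frac{9}{49} = \frac{36}{49}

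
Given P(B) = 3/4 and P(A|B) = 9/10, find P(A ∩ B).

By definition, P(A|B) = P(A ∩ B) / P(B)
So P(A ∩ B) = P(A|B) × P(B)
= 9/10 × 3/4
= 27/40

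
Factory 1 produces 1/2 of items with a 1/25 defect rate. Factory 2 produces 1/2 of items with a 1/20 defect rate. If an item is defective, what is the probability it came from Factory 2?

Using Bayes' theorem:
P(F1) = 1/2, P(D|F1) = 1/25
P(F2) = 1/2, P(D|F2) = 1/20
P(D) = P(D|F1)P(F1) + P(D|F2)P(F2)
     = \frac{9}{200}
P(F2|D) = P(D|F2)P(F2) / P(D)
= \frac{5}{9}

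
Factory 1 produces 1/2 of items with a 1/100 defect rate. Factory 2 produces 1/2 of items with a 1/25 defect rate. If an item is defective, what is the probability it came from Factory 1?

Using Bayes' theorem:
P(F1) = 1/2, P(D|F1) = 1/100
P(F2) = 1/2, P(D|F2) = 1/25
P(D) = P(D|F1)P(F1) + P(D|F2)P(F2)
     = \frac{1}{40}
P(F1|D) = P(D|F1)P(F1) / P(D)
= \frac{1}{5}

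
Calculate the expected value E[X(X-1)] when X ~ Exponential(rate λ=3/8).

E[X(X-1)] = E[X² - X] = E[X²] - E[X]
E[X] = \frac{8}{3}
E[X²] = Var(X) + (E[X])² = \frac{64}{9} + (\frac{8}{3})² = \frac{128}{9}
E[X(X-1)] = \frac{128}{9} - \frac{8}{3} = \frac{104}{9}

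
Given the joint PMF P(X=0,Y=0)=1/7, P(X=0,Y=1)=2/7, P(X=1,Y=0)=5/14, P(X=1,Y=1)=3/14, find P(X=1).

P(X=1) = P(X=1,Y=0) + P(X=1,Y=1)
= 5/14 + 3/14
= 4/7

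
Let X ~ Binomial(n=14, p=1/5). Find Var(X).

For X ~ Binomial(n=14, p=1/5):
Var(X) = \frac{56}{25}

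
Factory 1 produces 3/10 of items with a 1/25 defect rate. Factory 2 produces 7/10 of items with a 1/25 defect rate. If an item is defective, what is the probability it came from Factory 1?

Using Bayes' theorem:
P(F1) = 3/10, P(D|F1) = 1/25
P(F2) = 7/10, P(D|F2) = 1/25
P(D) = P(D|F1)P(F1) + P(D|F2)P(F2)
     = \frac{1}{25}
P(F1|D) = P(D|F1)P(F1) / P(D)
= \frac{3}{10}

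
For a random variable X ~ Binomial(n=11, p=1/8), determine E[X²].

Using the identity E[X²] = Var(X) + (E[X])²:
E[X] = \frac{11}{8}
Var(X) = \frac{77}{64}
E[X²] = \frac{77}{64} + (\frac{11}{8})²
= \frac{99}{32}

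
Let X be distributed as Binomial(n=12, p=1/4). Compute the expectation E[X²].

Using the identity E[X²] = Var(X) + (E[X])²:
E[X] = 3
Var(X) = \frac{9}{4}
E[X²] = \frac{9}{4} + (3)²
= \frac{45}{4}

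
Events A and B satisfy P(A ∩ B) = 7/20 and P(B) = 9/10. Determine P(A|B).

P(A|B) = P(A ∩ B) / P(B)
= (7/20) / (9/10)
= 7/18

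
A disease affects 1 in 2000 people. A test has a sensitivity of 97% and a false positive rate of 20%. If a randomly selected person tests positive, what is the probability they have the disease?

Let D = the rare event, + = positive/flagged.
P(D) = 1/2000
P(+|D) = 97/100
P(+|D') = 20/100 = 1/5
P(+) = P(+|D)P(D) + P(+|D')P(D')
     = \frac{97}{100} × \frac{1}{2000} + \frac{1}{5} × \frac{1999}{2000}
     = \frac{40077}{200000}
P(D|+) = P(+|D)P(D)/P(+) = \frac{97}{40077}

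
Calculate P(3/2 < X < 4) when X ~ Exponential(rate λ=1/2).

P(3/2 < X < 4) = ∫_{3/2}^{4} f(x) dx
where f(x) = \frac{e^{- \frac{x}{2}}}{2}
= - \frac{1}{e^{2}} + e^{- \frac{3}{4}}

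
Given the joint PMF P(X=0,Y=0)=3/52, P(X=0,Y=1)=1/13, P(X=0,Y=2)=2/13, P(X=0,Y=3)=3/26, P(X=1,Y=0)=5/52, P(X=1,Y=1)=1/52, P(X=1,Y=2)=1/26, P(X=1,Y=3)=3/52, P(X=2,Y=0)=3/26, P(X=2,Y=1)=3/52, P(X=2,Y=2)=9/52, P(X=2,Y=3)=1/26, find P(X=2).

P(X=2) = P(X=2,Y=0) + P(X=2,Y=1) + P(X=2,Y=2) + P(X=2,Y=3)
= 3/26 + 3/52 + 9/52 + 1/26
= 5/13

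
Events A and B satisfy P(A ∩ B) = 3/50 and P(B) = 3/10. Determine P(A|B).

P(A|B) = P(A ∩ B) / P(B)
= (3/50) / (3/10)
= 1/5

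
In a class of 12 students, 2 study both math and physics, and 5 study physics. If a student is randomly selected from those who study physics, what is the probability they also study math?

P(A ∩ B) = 2/12 = 1/6
P(B) = 5/12
P(A|B) = P(A ∩ B) / P(B) = (1/6) / (5/12) = 2/5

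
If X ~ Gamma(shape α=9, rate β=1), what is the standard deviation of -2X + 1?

For X ~ Gamma(shape α=9, rate β=1):
Var(X) = 9
SD(X) = √(Var(X)) = √(9) = 3
SD(-2X + 1) = |-2| × SD(X) = 2 × 3 = 6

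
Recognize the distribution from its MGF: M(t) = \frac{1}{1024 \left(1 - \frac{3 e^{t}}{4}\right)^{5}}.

The MGF M(t) = \frac{1}{1024 \left(1 - \frac{3 e^{t}}{4}\right)^{5}} is the standard form for the NegativeBinomial distribution.
Comparing with the known MGF formula identifies: NegBin(r=5, p=1/4), X = failures before r-th success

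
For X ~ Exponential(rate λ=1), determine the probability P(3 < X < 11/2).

P(3 < X < 11/2) = ∫_{3}^{11/2} f(x) dx
where f(x) = e^{- x}
= - \frac{1}{e^{\frac{11}{2}}} + e^{-3}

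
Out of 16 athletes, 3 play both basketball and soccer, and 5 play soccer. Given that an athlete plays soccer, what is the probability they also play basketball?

P(A ∩ B) = 3/16
P(B) = 5/16
P(A|B) = P(A ∩ B) / P(B) = (3/16) / (5/16) = 3/5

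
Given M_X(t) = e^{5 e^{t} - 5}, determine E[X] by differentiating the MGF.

To find E[X], compute M^(1)(0):
M^(1)(t) = 5 e^{t} e^{5 e^{t} - 5}
M^(1)(0) = 5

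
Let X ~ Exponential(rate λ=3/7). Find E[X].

For X ~ Exponential(rate λ=3/7), the expected value is:
E[X] = \frac{7}{3}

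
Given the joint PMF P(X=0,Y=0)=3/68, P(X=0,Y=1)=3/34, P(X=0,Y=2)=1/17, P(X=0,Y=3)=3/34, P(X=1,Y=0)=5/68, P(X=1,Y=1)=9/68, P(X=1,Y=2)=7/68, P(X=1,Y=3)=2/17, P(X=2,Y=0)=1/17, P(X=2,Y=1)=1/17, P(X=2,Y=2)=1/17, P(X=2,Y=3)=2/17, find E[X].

First find marginal of X:
P(X=0) = 19/68
P(X=1) = 29/68
P(X=2) = 5/17
E[X] = 0 × 19/68 + 1 × 29/68 + 2 × 5/17 = 69/68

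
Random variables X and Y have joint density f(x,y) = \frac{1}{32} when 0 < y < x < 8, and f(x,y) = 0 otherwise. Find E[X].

f_X(x) = ∫_0^x \frac{1}{32} dy = \frac{x}{32}
E[X] = ∫_0^8 x × (\frac{x}{32}) dx = \frac{16}{3}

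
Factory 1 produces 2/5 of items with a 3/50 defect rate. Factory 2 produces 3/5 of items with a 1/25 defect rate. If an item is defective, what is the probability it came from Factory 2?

Using Bayes' theorem:
P(F1) = 2/5, P(D|F1) = 3/50
P(F2) = 3/5, P(D|F2) = 1/25
P(D) = P(D|F1)P(F1) + P(D|F2)P(F2)
     = \frac{6}{125}
P(F2|D) = P(D|F2)P(F2) / P(D)
= \frac{1}{2}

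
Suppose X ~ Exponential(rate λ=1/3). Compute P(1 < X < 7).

P(1 < X < 7) = ∫_{1}^{7} f(x) dx
where f(x) = \frac{e^{- \frac{x}{3}}}{3}
= - \frac{1 - e^{2}}{e^{\frac{7}{3}}}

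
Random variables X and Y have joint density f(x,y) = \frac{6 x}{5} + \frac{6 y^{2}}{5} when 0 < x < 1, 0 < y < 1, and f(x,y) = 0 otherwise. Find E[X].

E[X] = ∫_0^1 ∫_0^1 x × f(x,y) dy dx
= ∫_0^1 ∫_0^1 x × (\frac{6 x}{5} + \frac{6 y^{2}}{5}) dy dx
= \frac{3}{5}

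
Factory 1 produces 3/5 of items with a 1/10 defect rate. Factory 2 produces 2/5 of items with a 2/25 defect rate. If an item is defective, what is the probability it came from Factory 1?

Using Bayes' theorem:
P(F1) = 3/5, P(D|F1) = 1/10
P(F2) = 2/5, P(D|F2) = 2/25
P(D) = P(D|F1)P(F1) + P(D|F2)P(F2)
     = \frac{23}{250}
P(F1|D) = P(D|F1)P(F1) / P(D)
= \frac{15}{23}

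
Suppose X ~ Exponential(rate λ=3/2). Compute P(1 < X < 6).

P(1 < X < 6) = ∫_{1}^{6} f(x) dx
where f(x) = \frac{3 e^{- \frac{3 x}{2}}}{2}
= - \frac{1}{e^{9}} + e^{- \frac{3}{2}}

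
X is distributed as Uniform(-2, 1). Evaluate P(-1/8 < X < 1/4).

P(-1/8 < X < 1/4) = ∫_{-1/8}^{1/4} f(x) dx
where f(x) = \frac{1}{3}
= \frac{1}{8}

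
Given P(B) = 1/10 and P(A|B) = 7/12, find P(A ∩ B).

By definition, P(A|B) = P(A ∩ B) / P(B)
So P(A ∩ B) = P(A|B) × P(B)
= 7/12 × 1/10
= 7/120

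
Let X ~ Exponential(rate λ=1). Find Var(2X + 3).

For X ~ Exponential(rate λ=1):
Var(X) = 1
Var(2X + 3) = (2)² × Var(X) = 4 × 1 = 4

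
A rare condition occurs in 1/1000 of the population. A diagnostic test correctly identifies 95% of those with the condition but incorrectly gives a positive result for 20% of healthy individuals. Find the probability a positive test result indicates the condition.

Let D = the rare event, + = positive/flagged.
P(D) = 1/1000
P(+|D) = 95/100 = 19/20
P(+|D') = 20/100 = 1/5
P(+) = P(+|D)P(D) + P(+|D')P(D')
     = \frac{19}{20} × \frac{1}{1000} + \frac{1}{5} × \frac{999}{1000}
     = \frac{803}{4000}
P(D|+) = P(+|D)P(D)/P(+) = \frac{19}{4015}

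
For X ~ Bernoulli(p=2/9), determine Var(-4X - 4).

For X ~ Bernoulli(p=2/9):
Var(X) = \frac{14}{81}
Var(-4X - 4) = (-4)² × Var(X) = 16 × \frac{14}{81} = \frac{224}{81}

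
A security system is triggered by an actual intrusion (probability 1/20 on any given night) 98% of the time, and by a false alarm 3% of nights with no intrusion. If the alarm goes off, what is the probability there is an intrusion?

Let D = the rare event, + = positive/flagged.
P(D) = 1/20
P(+|D) = 98/100 = 49/50
P(+|D') = 3/100
P(+) = P(+|D)P(D) + P(+|D')P(D')
     = \frac{49}{50} × \frac{1}{20} + \frac{3}{100} × \frac{19}{20}
     = \frac{31}{400}
P(D|+) = P(+|D)P(D)/P(+) = \frac{98}{155}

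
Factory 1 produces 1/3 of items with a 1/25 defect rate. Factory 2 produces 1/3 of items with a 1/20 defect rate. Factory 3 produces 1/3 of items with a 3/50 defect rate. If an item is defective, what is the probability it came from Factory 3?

Using Bayes' theorem:
P(F1) = 1/3, P(D|F1) = 1/25
P(F2) = 1/3, P(D|F2) = 1/20
P(F3) = 1/3, P(D|F3) = 3/50
P(D) = P(D|F1)P(F1) + P(D|F2)P(F2) + P(D|F3)P(F3)
     = \frac{1}{20}
P(F3|D) = P(D|F3)P(F3) / P(D)
= \frac{2}{5}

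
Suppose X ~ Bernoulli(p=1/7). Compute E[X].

For X ~ Bernoulli(p=1/7), the expected value is:
E[X] = \frac{1}{7}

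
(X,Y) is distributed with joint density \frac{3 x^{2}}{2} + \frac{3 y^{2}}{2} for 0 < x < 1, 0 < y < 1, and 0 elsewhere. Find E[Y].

E[Y] = ∫_0^1 ∫_0^1 y × f(x,y) dx dy
= \frac{5}{8}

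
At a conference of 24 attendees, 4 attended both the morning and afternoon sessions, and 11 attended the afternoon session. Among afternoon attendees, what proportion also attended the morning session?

P(A ∩ B) = 4/24 = 1/6
P(B) = 11/24
P(A|B) = P(A ∩ B) / P(B) = (1/6) / (11/24) = 4/11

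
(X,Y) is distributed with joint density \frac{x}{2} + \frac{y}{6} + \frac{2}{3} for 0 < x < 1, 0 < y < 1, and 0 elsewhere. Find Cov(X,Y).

E[XY] = ∫∫ xy × f(x,y) dx dy = \frac{5}{18}
E[X] = \frac{13}{24}
E[Y] = \frac{37}{72}
Cov(X,Y) = E[XY] - E[X]E[Y] = - \frac{1}{1728}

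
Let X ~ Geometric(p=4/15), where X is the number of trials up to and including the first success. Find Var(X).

For X ~ Geometric(p=4/15), where X is the number of trials up to and including the first success:
Var(X) = \frac{165}{16}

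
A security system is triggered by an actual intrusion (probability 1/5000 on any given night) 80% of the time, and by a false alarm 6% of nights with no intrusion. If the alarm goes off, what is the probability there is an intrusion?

Let D = the rare event, + = positive/flagged.
P(D) = 1/5000
P(+|D) = 80/100 = 4/5
P(+|D') = 6/100 = 3/50
P(+) = P(+|D)P(D) + P(+|D')P(D')
     = \frac{4}{5} × \frac{1}{5000} + \frac{3}{50} × \frac{4999}{5000}
     = \frac{15037}{250000}
P(D|+) = P(+|D)P(D)/P(+) = \frac{40}{15037}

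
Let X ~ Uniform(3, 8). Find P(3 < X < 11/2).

P(3 < X < 11/2) = ∫_{3}^{11/2} f(x) dx
where f(x) = \frac{1}{5}
= \frac{1}{2}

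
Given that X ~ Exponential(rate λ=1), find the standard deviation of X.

For X ~ Exponential(rate λ=1):
Var(X) = 1
SD(X) = √(Var(X)) = √(1) = 1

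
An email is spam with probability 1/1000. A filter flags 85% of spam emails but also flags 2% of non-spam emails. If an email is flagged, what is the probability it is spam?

Let D = the rare event, + = positive/flagged.
P(D) = 1/1000
P(+|D) = 85/100 = 17/20
P(+|D') = 2/100 = 1/50
P(+) = P(+|D)P(D) + P(+|D')P(D')
     = \frac{17}{20} × \frac{1}{1000} + \frac{1}{50} × \frac{999}{1000}
     = \frac{2083}{100000}
P(D|+) = P(+|D)P(D)/P(+) = \frac{85}{2083}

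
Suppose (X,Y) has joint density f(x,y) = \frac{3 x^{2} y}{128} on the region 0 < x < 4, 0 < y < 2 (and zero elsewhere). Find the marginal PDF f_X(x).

f_X(x) = ∫_0^2 f(x,y) dy
= ∫_0^2 \frac{3 x^{2} y}{128} dy
= \frac{3 x^{2}}{64} for 0 < x < 4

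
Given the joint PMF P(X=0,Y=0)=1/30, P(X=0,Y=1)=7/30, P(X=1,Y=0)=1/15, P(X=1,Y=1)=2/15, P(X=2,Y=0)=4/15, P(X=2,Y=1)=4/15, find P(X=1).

P(X=1) = P(X=1,Y=0) + P(X=1,Y=1)
= 1/15 + 2/15
= 1/5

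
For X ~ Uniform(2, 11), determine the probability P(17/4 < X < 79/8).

P(17/4 < X < 79/8) = ∫_{17/4}^{79/8} f(x) dx
where f(x) = \frac{1}{9}
= \frac{5}{8}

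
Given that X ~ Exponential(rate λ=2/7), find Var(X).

For X ~ Exponential(rate λ=2/7):
Var(X) = \frac{49}{4}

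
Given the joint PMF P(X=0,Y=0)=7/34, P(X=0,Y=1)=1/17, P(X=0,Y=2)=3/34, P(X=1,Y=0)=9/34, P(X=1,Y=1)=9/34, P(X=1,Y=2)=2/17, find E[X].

First find marginal of X:
P(X=0) = 6/17
P(X=1) = 11/17
E[X] = 0 × 6/17 + 1 × 11/17 = 11/17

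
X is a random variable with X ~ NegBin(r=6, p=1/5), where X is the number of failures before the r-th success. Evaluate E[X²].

Using the identity E[X²] = Var(X) + (E[X])²:
E[X] = 24
Var(X) = 120
E[X²] = 120 + (24)²
= 696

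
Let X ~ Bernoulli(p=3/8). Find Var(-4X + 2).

For X ~ Bernoulli(p=3/8):
Var(X) = \frac{15}{64}
Var(-4X + 2) = (-4)² × Var(X) = 16 × \frac{15}{64} = \frac{15}{4}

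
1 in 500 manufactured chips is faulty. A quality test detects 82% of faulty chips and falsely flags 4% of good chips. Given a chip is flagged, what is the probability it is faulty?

Let D = the rare event, + = positive/flagged.
P(D) = 1/500
P(+|D) = 82/100 = 41/50
P(+|D') = 4/100 = 1/25
P(+) = P(+|D)P(D) + P(+|D')P(D')
     = \frac{41}{50} × \frac{1}{500} + \frac{1}{25} × \frac{499}{500}
     = \frac{1039}{25000}
P(D|+) = P(+|D)P(D)/P(+) = \frac{41}{1039}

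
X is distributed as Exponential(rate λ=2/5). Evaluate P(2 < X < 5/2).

P(2 < X < 5/2) = ∫_{2}^{5/2} f(x) dx
where f(x) = \frac{2 e^{- \frac{2 x}{5}}}{5}
= - \frac{1}{e} + e^{- \frac{4}{5}}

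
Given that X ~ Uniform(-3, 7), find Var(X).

For X ~ Uniform(-3, 7):
Var(X) = \frac{25}{3}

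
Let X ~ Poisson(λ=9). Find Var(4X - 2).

For X ~ Poisson(λ=9):
Var(X) = 9
Var(4X - 2) = (4)² × Var(X) = 16 × 9 = 144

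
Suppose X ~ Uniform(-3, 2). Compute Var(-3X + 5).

For X ~ Uniform(-3, 2):
Var(X) = \frac{25}{12}
Var(-3X + 5) = (-3)² × Var(X) = 9 × \frac{25}{12} = \frac{75}{4}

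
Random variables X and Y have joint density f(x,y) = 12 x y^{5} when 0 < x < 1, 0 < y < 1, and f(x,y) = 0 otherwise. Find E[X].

E[X] = ∫_0^1 ∫_0^1 x × f(x,y) dy dx
= ∫_0^1 ∫_0^1 x × (12 x y^{5}) dy dx
= \frac{2}{3}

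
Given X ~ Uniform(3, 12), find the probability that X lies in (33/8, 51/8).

P(33/8 < X < 51/8) = ∫_{33/8}^{51/8} f(x) dx
where f(x) = \frac{1}{9}
= \frac{1}{4}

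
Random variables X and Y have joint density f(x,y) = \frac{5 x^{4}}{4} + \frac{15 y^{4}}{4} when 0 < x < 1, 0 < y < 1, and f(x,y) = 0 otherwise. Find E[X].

E[X] = ∫_0^1 ∫_0^1 x × f(x,y) dy dx
= ∫_0^1 ∫_0^1 x × (\frac{5 x^{4}}{4} + \frac{15 y^{4}}{4}) dy dx
= \frac{7}{12}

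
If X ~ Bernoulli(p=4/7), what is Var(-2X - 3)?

For X ~ Bernoulli(p=4/7):
Var(X) = \frac{12}{49}
Var(-2X - 3) = (-2)² × Var(X) = 4 × \frac{12}{49} = \frac{48}{49}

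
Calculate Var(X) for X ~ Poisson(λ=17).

For X ~ Poisson(λ=17):
Var(X) = 17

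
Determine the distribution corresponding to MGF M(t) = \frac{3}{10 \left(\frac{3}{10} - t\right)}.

The MGF M(t) = \frac{3}{10 \left(\frac{3}{10} - t\right)} is the standard form for the Exponential distribution.
Comparing with the known MGF formula identifies: Exponential(rate λ=3/10)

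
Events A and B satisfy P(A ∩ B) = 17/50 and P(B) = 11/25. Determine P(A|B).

P(A|B) = P(A ∩ B) / P(B)
= (17/50) / (11/25)
= 17/22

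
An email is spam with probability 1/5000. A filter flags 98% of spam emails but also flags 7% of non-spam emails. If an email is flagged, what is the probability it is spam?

Let D = the rare event, + = positive/flagged.
P(D) = 1/5000
P(+|D) = 98/100 = 49/50
P(+|D') = 7/100
P(+) = P(+|D)P(D) + P(+|D')P(D')
     = \frac{49}{50} × \frac{1}{5000} + \frac{7}{100} × \frac{4999}{5000}
     = \frac{35091}{500000}
P(D|+) = P(+|D)P(D)/P(+) = \frac{14}{5013}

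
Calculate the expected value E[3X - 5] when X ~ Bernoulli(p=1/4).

For X ~ Bernoulli(p=1/4):
E[X] = \frac{1}{4}
E[3X - 5] = 3 × E[X] - 5 = - \frac{17}{4}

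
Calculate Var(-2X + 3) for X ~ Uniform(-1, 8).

For X ~ Uniform(-1, 8):
Var(X) = \frac{27}{4}
Var(-2X + 3) = (-2)² × Var(X) = 4 × \frac{27}{4} = 27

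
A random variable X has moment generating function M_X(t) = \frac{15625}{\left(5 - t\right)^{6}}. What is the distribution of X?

The MGF M(t) = \frac{15625}{\left(5 - t\right)^{6}} is the standard form for the Gamma distribution.
Comparing with the known MGF formula identifies: Gamma(shape α=6, rate β=5)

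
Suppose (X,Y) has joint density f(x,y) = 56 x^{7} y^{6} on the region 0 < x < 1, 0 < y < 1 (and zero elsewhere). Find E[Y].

E[Y] = ∫_0^1 ∫_0^1 y × f(x,y) dx dy
= \frac{7}{8}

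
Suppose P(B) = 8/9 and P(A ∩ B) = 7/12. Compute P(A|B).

P(A|B) = P(A ∩ B) / P(B)
= (7/12) / (8/9)
= 21/32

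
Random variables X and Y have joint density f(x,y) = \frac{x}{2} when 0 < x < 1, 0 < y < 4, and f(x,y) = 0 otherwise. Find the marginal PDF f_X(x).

f_X(x) = ∫_0^4 f(x,y) dy
= ∫_0^4 \frac{x}{2} dy
= 2 x for 0 < x < 1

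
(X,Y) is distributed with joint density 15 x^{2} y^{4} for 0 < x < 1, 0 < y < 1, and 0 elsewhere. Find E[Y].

E[Y] = ∫_0^1 ∫_0^1 y × f(x,y) dx dy
= \frac{5}{6}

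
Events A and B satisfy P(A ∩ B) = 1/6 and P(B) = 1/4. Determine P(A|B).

P(A|B) = P(A ∩ B) / P(B)
= (1/6) / (1/4)
= 2/3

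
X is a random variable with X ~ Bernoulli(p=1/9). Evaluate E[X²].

Using the identity E[X²] = Var(X) + (E[X])²:
E[X] = \frac{1}{9}
Var(X) = \frac{8}{81}
E[X²] = \frac{8}{81} + (\frac{1}{9})²
= \frac{1}{9}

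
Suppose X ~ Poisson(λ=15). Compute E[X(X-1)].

E[X(X-1)] = E[X² - X] = E[X²] - E[X]
E[X] = 15
E[X²] = Var(X) + (E[X])² = 15 + (15)² = 240
E[X(X-1)] = 240 - 15 = 225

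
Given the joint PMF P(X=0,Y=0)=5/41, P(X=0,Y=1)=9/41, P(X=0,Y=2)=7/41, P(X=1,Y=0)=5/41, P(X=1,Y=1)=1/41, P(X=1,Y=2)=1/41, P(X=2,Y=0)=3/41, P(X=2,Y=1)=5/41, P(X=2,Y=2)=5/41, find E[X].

First find marginal of X:
P(X=0) = 21/41
P(X=1) = 7/41
P(X=2) = 13/41
E[X] = 0 × 21/41 + 1 × 7/41 + 2 × 13/41 = 33/41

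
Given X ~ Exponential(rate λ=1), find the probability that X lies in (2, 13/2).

P(2 < X < 13/2) = ∫_{2}^{13/2} f(x) dx
where f(x) = e^{- x}
= - \frac{1}{e^{\frac{13}{2}}} + e^{-2}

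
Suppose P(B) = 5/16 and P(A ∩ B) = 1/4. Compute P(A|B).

P(A|B) = P(A ∩ B) / P(B)
= (1/4) / (5/16)
= 4/5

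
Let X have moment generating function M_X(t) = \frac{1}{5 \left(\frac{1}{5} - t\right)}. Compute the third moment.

To find E[X^3], compute M^(3)(0):
M^(1)(t) = \frac{1}{5 \left(\frac{1}{5} - t\right)^{2}}
M^(2)(t) = \frac{2}{5 \left(\frac{1}{5} - t\right)^{3}}
M^(3)(t) = \frac{6}{5 \left(\frac{1}{5} - t\right)^{4}}
M^(3)(0) = 750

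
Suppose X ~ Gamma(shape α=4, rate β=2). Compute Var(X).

For X ~ Gamma(shape α=4, rate β=2):
Var(X) = 1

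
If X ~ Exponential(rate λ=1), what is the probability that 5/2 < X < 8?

P(5/2 < X < 8) = ∫_{5/2}^{8} f(x) dx
where f(x) = e^{- x}
= - \frac{1}{e^{8}} + e^{- \frac{5}{2}}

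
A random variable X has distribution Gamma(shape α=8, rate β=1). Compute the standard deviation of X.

For X ~ Gamma(shape α=8, rate β=1):
Var(X) = 8
SD(X) = √(Var(X)) = √(8) = 2 \sqrt{2}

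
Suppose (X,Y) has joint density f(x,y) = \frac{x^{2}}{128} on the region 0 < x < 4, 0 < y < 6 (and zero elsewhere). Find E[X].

f_X(x) = ∫_0^6 \frac{x^{2}}{128} dy = \frac{3 x^{2}}{64}
E[X] = ∫_0^4 x × (\frac{3 x^{2}}{64}) dx = 3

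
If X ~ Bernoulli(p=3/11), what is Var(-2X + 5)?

For X ~ Bernoulli(p=3/11):
Var(X) = \frac{24}{121}
Var(-2X + 5) = (-2)² × Var(X) = 4 × \frac{24}{121} = \frac{96}{121}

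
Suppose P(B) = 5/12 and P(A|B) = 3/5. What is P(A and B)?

By definition, P(A|B) = P(A ∩ B) / P(B)
So P(A ∩ B) = P(A|B) × P(B)
= 3/5 × 5/12
= 1/4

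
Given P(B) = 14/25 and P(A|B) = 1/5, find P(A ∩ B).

By definition, P(A|B) = P(A ∩ B) / P(B)
So P(A ∩ B) = P(A|B) × P(B)
= 1/5 × 14/25
= 14/125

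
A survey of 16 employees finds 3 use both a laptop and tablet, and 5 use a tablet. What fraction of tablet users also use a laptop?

P(A ∩ B) = 3/16
P(B) = 5/16
P(A|B) = P(A ∩ B) / P(B) = (3/16) / (5/16) = 3/5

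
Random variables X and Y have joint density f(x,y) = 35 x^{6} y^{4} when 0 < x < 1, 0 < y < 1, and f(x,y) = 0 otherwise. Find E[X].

E[X] = ∫_0^1 ∫_0^1 x × f(x,y) dy dx
= ∫_0^1 ∫_0^1 x × (35 x^{6} y^{4}) dy dx
= \frac{7}{8}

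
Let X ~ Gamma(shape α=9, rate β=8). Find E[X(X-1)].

E[X(X-1)] = E[X² - X] = E[X²] - E[X]
E[X] = \frac{9}{8}
E[X²] = Var(X) + (E[X])² = \frac{9}{64} + (\frac{9}{8})² = \frac{45}{32}
E[X(X-1)] = \frac{45}{32} - \frac{9}{8} = \frac{9}{32}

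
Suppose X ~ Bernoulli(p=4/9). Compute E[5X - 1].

For X ~ Bernoulli(p=4/9):
E[X] = \frac{4}{9}
E[5X - 1] = 5 × E[X] - 1 = \frac{11}{9}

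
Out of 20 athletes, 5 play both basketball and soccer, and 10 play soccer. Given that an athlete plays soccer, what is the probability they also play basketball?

P(A ∩ B) = 5/20 = 1/4
P(B) = 10/20 = 1/2
P(A|B) = P(A ∩ B) / P(B) = (1/4) / (1/2) = 1/2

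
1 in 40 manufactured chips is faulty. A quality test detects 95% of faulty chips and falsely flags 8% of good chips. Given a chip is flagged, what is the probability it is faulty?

Let D = the rare event, + = positive/flagged.
P(D) = 1/40
P(+|D) = 95/100 = 19/20
P(+|D') = 8/100 = 2/25
P(+) = P(+|D)P(D) + P(+|D')P(D')
     = \frac{19}{20} × \frac{1}{40} + \frac{2}{25} × \frac{39}{40}
     = \frac{407}{4000}
P(D|+) = P(+|D)P(D)/P(+) = \frac{95}{407}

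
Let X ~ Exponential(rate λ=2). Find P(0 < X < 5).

P(0 < X < 5) = ∫_{0}^{5} f(x) dx
where f(x) = 2 e^{- 2 x}
= 1 - e^{-10}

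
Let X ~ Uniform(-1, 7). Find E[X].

For X ~ Uniform(-1, 7), the expected value is:
E[X] = 3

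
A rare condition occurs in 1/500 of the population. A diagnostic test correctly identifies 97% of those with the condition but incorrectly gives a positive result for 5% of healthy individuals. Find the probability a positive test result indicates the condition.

Let D = the rare event, + = positive/flagged.
P(D) = 1/500
P(+|D) = 97/100
P(+|D') = 5/100 = 1/20
P(+) = P(+|D)P(D) + P(+|D')P(D')
     = \frac{97}{100} × \frac{1}{500} + \frac{1}{20} × \frac{499}{500}
     = \frac{162}{3125}
P(D|+) = P(+|D)P(D)/P(+) = \frac{97}{2592}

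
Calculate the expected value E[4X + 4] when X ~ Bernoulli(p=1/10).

For X ~ Bernoulli(p=1/10):
E[X] = \frac{1}{10}
E[4X + 4] = 4 × E[X] + 4 = \frac{22}{5}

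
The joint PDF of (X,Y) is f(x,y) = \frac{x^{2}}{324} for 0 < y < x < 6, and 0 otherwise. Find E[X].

f_X(x) = ∫_0^x \frac{x^{2}}{324} dy = \frac{x^{3}}{324}
E[X] = ∫_0^6 x × (\frac{x^{3}}{324}) dx = \frac{24}{5}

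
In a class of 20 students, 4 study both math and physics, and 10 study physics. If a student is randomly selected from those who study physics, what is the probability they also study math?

P(A ∩ B) = 4/20 = 1/5
P(B) = 10/20 = 1/2
P(A|B) = P(A ∩ B) / P(B) = (1/5) / (1/2) = 2/5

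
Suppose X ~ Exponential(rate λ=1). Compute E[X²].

Using the identity E[X²] = Var(X) + (E[X])²:
E[X] = 1
Var(X) = 1
E[X²] = 1 + (1)²
= 2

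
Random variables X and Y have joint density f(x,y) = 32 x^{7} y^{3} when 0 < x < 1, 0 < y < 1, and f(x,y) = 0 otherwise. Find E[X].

E[X] = ∫_0^1 ∫_0^1 x × f(x,y) dy dx
= ∫_0^1 ∫_0^1 x × (32 x^{7} y^{3}) dy dx
= \frac{8}{9}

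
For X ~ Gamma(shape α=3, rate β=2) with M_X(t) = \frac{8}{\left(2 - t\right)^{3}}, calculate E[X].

To find E[X], compute M^(1)(0):
M^(1)(t) = \frac{24}{\left(2 - t\right)^{4}}
M^(1)(0) = \frac{3}{2}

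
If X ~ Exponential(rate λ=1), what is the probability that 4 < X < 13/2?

P(4 < X < 13/2) = ∫_{4}^{13/2} f(x) dx
where f(x) = e^{- x}
= - \frac{1}{e^{\frac{13}{2}}} + e^{-4}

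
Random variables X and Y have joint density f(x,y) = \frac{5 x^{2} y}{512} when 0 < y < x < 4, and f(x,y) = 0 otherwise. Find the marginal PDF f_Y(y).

f_Y(y) = ∫_y^4 \frac{5 x^{2} y}{512} dx = \frac{5 y \left(64 - y^{3}\right)}{1536}
for 0 < y < 4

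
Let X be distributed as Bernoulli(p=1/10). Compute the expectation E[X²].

Using the identity E[X²] = Var(X) + (E[X])²:
E[X] = \frac{1}{10}
Var(X) = \frac{9}{100}
E[X²] = \frac{9}{100} + (\frac{1}{10})²
= \frac{1}{10}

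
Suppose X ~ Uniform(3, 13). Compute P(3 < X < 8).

P(3 < X < 8) = ∫_{3}^{8} f(x) dx
where f(x) = \frac{1}{10}
= \frac{1}{2}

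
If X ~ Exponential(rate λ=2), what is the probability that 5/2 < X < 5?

P(5/2 < X < 5) = ∫_{5/2}^{5} f(x) dx
where f(x) = 2 e^{- 2 x}
= - \frac{1 - e^{5}}{e^{10}}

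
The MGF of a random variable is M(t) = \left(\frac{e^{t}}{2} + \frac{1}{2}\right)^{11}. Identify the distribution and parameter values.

The MGF M(t) = \left(\frac{e^{t}}{2} + \frac{1}{2}\right)^{11} is the standard form for the Binomial distribution.
Comparing with the known MGF formula identifies: Binomial(n=11, p=1/2)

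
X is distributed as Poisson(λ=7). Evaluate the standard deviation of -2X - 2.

For X ~ Poisson(λ=7):
Var(X) = 7
SD(X) = √(Var(X)) = √(7) = \sqrt{7}
SD(-2X - 2) = |-2| × SD(X) = 2 × \sqrt{7} = 2 \sqrt{7}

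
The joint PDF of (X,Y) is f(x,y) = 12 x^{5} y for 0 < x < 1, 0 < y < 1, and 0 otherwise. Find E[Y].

E[Y] = ∫_0^1 ∫_0^1 y × f(x,y) dx dy
= \frac{2}{3}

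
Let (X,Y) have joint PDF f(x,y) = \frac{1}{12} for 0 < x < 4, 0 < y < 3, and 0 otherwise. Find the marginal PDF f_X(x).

f_X(x) = ∫_0^3 f(x,y) dy
= ∫_0^3 \frac{1}{12} dy
= \frac{1}{4} for 0 < x < 4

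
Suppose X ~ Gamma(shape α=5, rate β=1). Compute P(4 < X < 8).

P(4 < X < 8) = ∫_{4}^{8} f(x) dx
where f(x) = \frac{x^{4} e^{- x}}{24}
= \frac{-891 + 103 e^{4}}{3 e^{8}}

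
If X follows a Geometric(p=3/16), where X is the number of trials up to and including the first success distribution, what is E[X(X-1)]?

E[X(X-1)] = E[X² - X] = E[X²] - E[X]
E[X] = \frac{16}{3}
E[X²] = Var(X) + (E[X])² = \frac{208}{9} + (\frac{16}{3})² = \frac{464}{9}
E[X(X-1)] = \frac{464}{9} - \frac{16}{3} = \frac{416}{9}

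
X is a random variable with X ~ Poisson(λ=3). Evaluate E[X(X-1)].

E[X(X-1)] = E[X² - X] = E[X²] - E[X]
E[X] = 3
E[X²] = Var(X) + (E[X])² = 3 + (3)² = 12
E[X(X-1)] = 12 - 3 = 9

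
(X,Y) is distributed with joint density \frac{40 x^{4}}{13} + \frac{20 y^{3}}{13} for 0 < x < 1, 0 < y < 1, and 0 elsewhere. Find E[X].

E[X] = ∫_0^1 ∫_0^1 x × f(x,y) dy dx
= ∫_0^1 ∫_0^1 x × (\frac{40 x^{4}}{13} + \frac{20 y^{3}}{13}) dy dx
= \frac{55}{78}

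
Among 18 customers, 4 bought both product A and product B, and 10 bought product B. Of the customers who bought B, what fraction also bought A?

P(A ∩ B) = 4/18 = 2/9
P(B) = 10/18 = 5/9
P(A|B) = P(A ∩ B) / P(B) = (2/9) / (5/9) = 2/5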